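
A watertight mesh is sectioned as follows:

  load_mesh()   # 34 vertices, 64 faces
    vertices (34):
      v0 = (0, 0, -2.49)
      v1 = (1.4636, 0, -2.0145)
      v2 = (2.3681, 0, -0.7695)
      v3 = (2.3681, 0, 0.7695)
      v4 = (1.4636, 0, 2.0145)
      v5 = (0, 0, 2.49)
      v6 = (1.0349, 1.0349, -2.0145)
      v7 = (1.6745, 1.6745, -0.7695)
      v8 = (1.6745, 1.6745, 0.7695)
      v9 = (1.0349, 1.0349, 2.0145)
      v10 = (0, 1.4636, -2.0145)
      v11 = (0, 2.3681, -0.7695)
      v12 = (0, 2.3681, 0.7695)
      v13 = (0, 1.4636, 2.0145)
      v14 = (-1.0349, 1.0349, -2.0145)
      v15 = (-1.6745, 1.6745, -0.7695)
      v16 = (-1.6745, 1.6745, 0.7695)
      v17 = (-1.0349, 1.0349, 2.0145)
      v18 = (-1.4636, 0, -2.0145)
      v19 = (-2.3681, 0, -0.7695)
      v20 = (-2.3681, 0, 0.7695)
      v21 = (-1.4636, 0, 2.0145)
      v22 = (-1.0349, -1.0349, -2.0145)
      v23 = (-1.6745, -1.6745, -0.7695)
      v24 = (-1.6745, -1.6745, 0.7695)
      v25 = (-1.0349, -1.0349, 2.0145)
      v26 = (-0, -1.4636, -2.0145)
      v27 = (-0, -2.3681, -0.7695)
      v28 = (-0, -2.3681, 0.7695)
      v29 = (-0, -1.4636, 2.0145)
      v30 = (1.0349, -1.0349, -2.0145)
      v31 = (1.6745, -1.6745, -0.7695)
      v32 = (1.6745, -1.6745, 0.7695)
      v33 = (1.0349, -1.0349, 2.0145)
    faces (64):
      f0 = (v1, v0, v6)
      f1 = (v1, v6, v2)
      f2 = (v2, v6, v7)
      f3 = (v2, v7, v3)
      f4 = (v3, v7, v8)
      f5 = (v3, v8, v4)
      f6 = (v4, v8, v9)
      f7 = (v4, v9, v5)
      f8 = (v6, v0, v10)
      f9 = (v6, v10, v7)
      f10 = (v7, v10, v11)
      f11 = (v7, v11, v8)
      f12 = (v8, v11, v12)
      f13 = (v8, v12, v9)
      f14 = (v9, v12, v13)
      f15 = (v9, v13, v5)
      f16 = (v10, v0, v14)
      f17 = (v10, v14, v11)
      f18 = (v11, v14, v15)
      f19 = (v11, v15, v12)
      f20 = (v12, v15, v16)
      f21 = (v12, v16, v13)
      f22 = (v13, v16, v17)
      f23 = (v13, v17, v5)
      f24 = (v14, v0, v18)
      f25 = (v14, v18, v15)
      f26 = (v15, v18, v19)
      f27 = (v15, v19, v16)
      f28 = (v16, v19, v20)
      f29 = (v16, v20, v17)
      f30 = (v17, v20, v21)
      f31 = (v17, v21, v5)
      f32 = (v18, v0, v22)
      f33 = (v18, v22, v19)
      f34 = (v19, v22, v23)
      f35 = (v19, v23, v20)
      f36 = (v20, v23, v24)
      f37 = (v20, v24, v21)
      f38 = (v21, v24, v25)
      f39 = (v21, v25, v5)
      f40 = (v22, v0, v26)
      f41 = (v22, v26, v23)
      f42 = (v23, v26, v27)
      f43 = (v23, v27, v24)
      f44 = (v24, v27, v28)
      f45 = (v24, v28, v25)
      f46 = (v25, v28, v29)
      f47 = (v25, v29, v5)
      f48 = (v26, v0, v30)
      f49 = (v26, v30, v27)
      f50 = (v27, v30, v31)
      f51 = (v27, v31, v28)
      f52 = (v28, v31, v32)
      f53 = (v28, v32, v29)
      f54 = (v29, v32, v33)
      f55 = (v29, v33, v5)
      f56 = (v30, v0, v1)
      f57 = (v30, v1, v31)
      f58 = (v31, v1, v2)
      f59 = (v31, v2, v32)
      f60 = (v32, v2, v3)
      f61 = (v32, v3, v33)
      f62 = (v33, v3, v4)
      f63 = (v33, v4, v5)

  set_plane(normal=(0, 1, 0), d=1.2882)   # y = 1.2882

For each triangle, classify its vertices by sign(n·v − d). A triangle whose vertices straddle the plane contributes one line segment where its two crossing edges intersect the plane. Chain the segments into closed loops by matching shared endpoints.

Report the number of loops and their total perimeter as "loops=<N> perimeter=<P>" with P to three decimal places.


Straddling triangles (20 of 64):
  (v2,v6,v7) [--+] → (1.2882, 1.2882, -1.52144)–(1.83451, 1.2882, -0.7695)  len=0.9294
  (v2,v7,v3) [-+-] → (1.83451, 1.2882, -0.7695)–(1.83451, 1.2882, -0.414459)  len=0.3550
  (v3,v7,v8) [-++] → (1.83451, 1.2882, -0.414459)–(1.83451, 1.2882, 0.7695)  len=1.1840
  (v3,v8,v4) [-+-] → (1.83451, 1.2882, 0.7695)–(1.62585, 1.2882, 1.05672)  len=0.3550
  (v4,v8,v9) [-+-] → (1.62585, 1.2882, 1.05672)–(1.2882, 1.2882, 1.52144)  len=0.5744
  (v6,v0,v10) [--+] → (0, 1.2882, -2.07148)–(0.423423, 1.2882, -2.0145)  len=0.4272
  (v6,v10,v7) [-++] → (0.423423, 1.2882, -2.0145)–(1.2882, 1.2882, -1.52144)  len=0.9955
  (v8,v12,v9) [++-] → (0.838275, 1.2882, 1.77796)–(1.2882, 1.2882, 1.52144)  len=0.5179
  (v9,v12,v13) [-++] → (0.838275, 1.2882, 1.77796)–(0.423423, 1.2882, 2.0145)  len=0.4776
  (v9,v13,v5) [-+-] → (0.423423, 1.2882, 2.0145)–(0, 1.2882, 2.07148)  len=0.4272
  (v10,v0,v14) [+--] → (0, 1.2882, -2.07148)–(-0.423423, 1.2882, -2.0145)  len=0.4272
  (v10,v14,v11) [+-+] → (-0.423423, 1.2882, -2.0145)–(-0.838275, 1.2882, -1.77796)  len=0.4776
  (v11,v14,v15) [+-+] → (-0.838275, 1.2882, -1.77796)–(-1.2882, 1.2882, -1.52144)  len=0.5179
  (v13,v16,v17) [++-] → (-1.2882, 1.2882, 1.52144)–(-0.423423, 1.2882, 2.0145)  len=0.9955
  (v13,v17,v5) [+--] → (-0.423423, 1.2882, 2.0145)–(0, 1.2882, 2.07148)  len=0.4272
  (v14,v18,v15) [--+] → (-1.62585, 1.2882, -1.05672)–(-1.2882, 1.2882, -1.52144)  len=0.5744
  (v15,v18,v19) [+--] → (-1.62585, 1.2882, -1.05672)–(-1.83451, 1.2882, -0.7695)  len=0.3550
  (v15,v19,v16) [+-+] → (-1.83451, 1.2882, -0.7695)–(-1.83451, 1.2882, 0.414459)  len=1.1840
  (v16,v19,v20) [+--] → (-1.83451, 1.2882, 0.414459)–(-1.83451, 1.2882, 0.7695)  len=0.3550
  (v16,v20,v17) [+--] → (-1.83451, 1.2882, 0.7695)–(-1.2882, 1.2882, 1.52144)  len=0.9294

Chained into 1 loop(s):
  loop 1: 20 segments, perimeter = 12.4866
Total perimeter = 12.487

loops=1 perimeter=12.487


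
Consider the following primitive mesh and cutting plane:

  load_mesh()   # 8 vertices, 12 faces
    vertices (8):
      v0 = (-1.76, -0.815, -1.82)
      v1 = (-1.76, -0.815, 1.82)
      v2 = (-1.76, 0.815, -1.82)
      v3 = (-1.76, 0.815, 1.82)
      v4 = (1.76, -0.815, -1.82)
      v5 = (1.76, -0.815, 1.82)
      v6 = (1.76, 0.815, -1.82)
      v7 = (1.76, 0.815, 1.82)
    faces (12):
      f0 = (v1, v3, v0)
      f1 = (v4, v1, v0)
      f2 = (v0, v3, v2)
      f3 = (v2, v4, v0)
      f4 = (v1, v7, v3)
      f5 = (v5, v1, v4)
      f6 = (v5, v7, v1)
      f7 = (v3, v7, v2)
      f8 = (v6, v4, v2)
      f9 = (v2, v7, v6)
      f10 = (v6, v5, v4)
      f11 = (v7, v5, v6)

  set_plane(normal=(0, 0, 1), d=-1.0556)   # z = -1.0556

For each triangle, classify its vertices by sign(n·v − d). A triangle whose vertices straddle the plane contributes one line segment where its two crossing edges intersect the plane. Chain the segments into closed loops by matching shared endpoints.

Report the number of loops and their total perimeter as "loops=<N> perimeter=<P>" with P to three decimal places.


loops=1 perimeter=10.300

Straddling triangles (8 of 12):
  (v1,v3,v0) [++-] → (-1.76, -0.4727, -1.0556)–(-1.76, -0.815, -1.0556)  len=0.3423
  (v4,v1,v0) [-+-] → (1.0208, -0.815, -1.0556)–(-1.76, -0.815, -1.0556)  len=2.7808
  (v0,v3,v2) [-+-] → (-1.76, -0.4727, -1.0556)–(-1.76, 0.815, -1.0556)  len=1.2877
  (v5,v1,v4) [++-] → (1.0208, -0.815, -1.0556)–(1.76, -0.815, -1.0556)  len=0.7392
  (v3,v7,v2) [++-] → (-1.0208, 0.815, -1.0556)–(-1.76, 0.815, -1.0556)  len=0.7392
  (v2,v7,v6) [-+-] → (-1.0208, 0.815, -1.0556)–(1.76, 0.815, -1.0556)  len=2.7808
  (v6,v5,v4) [-+-] → (1.76, 0.4727, -1.0556)–(1.76, -0.815, -1.0556)  len=1.2877
  (v7,v5,v6) [++-] → (1.76, 0.4727, -1.0556)–(1.76, 0.815, -1.0556)  len=0.3423

Chained into 1 loop(s):
  loop 1: 8 segments, perimeter = 10.3000
Total perimeter = 10.300


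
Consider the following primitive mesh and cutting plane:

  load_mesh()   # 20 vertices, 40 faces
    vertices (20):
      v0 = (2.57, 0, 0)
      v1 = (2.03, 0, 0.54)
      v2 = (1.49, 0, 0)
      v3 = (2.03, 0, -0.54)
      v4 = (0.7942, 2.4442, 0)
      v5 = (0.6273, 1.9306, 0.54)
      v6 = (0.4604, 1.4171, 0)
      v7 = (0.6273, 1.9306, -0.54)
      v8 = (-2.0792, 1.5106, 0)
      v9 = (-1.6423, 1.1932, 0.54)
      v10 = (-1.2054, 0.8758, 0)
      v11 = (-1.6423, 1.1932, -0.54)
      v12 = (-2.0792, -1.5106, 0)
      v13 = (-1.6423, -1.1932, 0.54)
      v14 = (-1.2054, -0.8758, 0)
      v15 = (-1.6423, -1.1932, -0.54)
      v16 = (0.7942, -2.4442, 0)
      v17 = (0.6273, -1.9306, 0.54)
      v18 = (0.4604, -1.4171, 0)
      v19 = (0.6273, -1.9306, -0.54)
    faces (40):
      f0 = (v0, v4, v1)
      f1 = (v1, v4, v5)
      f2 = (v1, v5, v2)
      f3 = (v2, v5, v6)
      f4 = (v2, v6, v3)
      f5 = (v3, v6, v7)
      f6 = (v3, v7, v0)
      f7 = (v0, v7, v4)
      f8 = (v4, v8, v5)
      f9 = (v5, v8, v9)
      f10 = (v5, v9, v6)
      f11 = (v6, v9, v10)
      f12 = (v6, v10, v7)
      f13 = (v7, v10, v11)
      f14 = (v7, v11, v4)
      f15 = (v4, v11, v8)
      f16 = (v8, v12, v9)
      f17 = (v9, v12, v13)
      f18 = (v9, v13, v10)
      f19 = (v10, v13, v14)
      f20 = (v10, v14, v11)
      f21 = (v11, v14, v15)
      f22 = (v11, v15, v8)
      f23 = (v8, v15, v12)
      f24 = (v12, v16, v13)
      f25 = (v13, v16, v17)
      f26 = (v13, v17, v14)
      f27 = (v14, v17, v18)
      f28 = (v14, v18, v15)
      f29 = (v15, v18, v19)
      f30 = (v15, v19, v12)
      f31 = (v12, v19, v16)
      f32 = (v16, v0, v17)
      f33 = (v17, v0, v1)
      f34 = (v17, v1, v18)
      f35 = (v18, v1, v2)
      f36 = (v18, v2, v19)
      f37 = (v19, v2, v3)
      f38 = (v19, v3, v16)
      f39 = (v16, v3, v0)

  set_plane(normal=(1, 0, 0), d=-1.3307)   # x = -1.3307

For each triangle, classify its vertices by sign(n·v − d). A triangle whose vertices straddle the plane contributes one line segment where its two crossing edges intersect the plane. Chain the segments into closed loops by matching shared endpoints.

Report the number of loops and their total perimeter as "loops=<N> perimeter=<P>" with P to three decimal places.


loops=1 perimeter=8.726

Straddling triangles (18 of 40):
  (v4,v8,v5) [+-+] → (-1.3307, 1.7538, 0)–(-1.3307, 1.62675, 0.14934)  len=0.1961
  (v5,v8,v9) [+--] → (-1.3307, 1.62675, 0.14934)–(-1.3307, 1.29444, 0.54)  len=0.5129
  (v5,v9,v6) [+-+] → (-1.3307, 1.29444, 0.54)–(-1.3307, 1.22638, 0.459977)  len=0.1051
  (v6,v9,v10) [+-+] → (-1.3307, 1.22638, 0.459977)–(-1.3307, 0.966828, 0.154868)  len=0.4006
  (v7,v10,v11) [++-] → (-1.3307, 0.966828, -0.154868)–(-1.3307, 1.29444, -0.54)  len=0.5056
  (v7,v11,v4) [+-+] → (-1.3307, 1.29444, -0.54)–(-1.3307, 1.35319, -0.47094)  len=0.0907
  (v4,v11,v8) [+--] → (-1.3307, 1.35319, -0.47094)–(-1.3307, 1.7538, 0)  len=0.6183
  (v9,v13,v10) [--+] → (-1.3307, 0.282425, 0.154868)–(-1.3307, 0.966828, 0.154868)  len=0.6844
  (v10,v13,v14) [+-+] → (-1.3307, 0.282425, 0.154868)–(-1.3307, -0.966828, 0.154868)  len=1.2493
  (v10,v14,v11) [++-] → (-1.3307, -0.282425, -0.154868)–(-1.3307, 0.966828, -0.154868)  len=1.2493
  (v11,v14,v15) [-+-] → (-1.3307, -0.282425, -0.154868)–(-1.3307, -0.966828, -0.154868)  len=0.6844
  (v12,v16,v13) [-+-] → (-1.3307, -1.7538, 0)–(-1.3307, -1.35319, 0.47094)  len=0.6183
  (v13,v16,v17) [-++] → (-1.3307, -1.35319, 0.47094)–(-1.3307, -1.29444, 0.54)  len=0.0907
  (v13,v17,v14) [-++] → (-1.3307, -1.29444, 0.54)–(-1.3307, -0.966828, 0.154868)  len=0.5056
  (v14,v18,v15) [++-] → (-1.3307, -1.22638, -0.459977)–(-1.3307, -0.966828, -0.154868)  len=0.4006
  (v15,v18,v19) [-++] → (-1.3307, -1.22638, -0.459977)–(-1.3307, -1.29444, -0.54)  len=0.1051
  (v15,v19,v12) [-+-] → (-1.3307, -1.29444, -0.54)–(-1.3307, -1.62675, -0.14934)  len=0.5129
  (v12,v19,v16) [-++] → (-1.3307, -1.62675, -0.14934)–(-1.3307, -1.7538, 0)  len=0.1961

Chained into 1 loop(s):
  loop 1: 18 segments, perimeter = 8.7256
Total perimeter = 8.726


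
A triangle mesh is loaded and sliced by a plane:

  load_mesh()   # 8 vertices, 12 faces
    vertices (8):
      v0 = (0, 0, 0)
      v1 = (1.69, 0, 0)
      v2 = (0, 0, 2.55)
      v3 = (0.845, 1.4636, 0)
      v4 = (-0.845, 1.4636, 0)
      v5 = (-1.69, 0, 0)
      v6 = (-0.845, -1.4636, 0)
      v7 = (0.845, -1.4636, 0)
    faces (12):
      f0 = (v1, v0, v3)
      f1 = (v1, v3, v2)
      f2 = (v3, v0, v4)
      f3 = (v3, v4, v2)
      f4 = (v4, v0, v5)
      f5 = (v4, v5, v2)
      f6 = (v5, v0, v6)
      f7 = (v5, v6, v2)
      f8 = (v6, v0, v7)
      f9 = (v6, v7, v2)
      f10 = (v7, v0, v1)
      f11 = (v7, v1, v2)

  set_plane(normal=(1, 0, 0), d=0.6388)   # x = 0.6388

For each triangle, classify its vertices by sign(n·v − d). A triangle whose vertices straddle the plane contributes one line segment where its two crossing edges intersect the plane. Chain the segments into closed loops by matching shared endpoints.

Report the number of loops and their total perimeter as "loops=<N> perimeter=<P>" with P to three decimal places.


loops=1 perimeter=7.297

Straddling triangles (8 of 12):
  (v1,v0,v3) [+-+] → (0.6388, 0, 0)–(0.6388, 1.10645, 0)  len=1.1064
  (v1,v3,v2) [++-] → (0.6388, 1.10645, 0.62226)–(0.6388, 0, 1.58613)  len=1.4674
  (v3,v0,v4) [+--] → (0.6388, 1.10645, 0)–(0.6388, 1.4636, 0)  len=0.3572
  (v3,v4,v2) [+--] → (0.6388, 1.4636, 0)–(0.6388, 1.10645, 0.62226)  len=0.7175
  (v6,v0,v7) [--+] → (0.6388, -1.10645, 0)–(0.6388, -1.4636, 0)  len=0.3572
  (v6,v7,v2) [-+-] → (0.6388, -1.4636, 0)–(0.6388, -1.10645, 0.62226)  len=0.7175
  (v7,v0,v1) [+-+] → (0.6388, -1.10645, 0)–(0.6388, 0, 0)  len=1.1064
  (v7,v1,v2) [++-] → (0.6388, 0, 1.58613)–(0.6388, -1.10645, 0.62226)  len=1.4674

Chained into 1 loop(s):
  loop 1: 8 segments, perimeter = 7.2969
Total perimeter = 7.297


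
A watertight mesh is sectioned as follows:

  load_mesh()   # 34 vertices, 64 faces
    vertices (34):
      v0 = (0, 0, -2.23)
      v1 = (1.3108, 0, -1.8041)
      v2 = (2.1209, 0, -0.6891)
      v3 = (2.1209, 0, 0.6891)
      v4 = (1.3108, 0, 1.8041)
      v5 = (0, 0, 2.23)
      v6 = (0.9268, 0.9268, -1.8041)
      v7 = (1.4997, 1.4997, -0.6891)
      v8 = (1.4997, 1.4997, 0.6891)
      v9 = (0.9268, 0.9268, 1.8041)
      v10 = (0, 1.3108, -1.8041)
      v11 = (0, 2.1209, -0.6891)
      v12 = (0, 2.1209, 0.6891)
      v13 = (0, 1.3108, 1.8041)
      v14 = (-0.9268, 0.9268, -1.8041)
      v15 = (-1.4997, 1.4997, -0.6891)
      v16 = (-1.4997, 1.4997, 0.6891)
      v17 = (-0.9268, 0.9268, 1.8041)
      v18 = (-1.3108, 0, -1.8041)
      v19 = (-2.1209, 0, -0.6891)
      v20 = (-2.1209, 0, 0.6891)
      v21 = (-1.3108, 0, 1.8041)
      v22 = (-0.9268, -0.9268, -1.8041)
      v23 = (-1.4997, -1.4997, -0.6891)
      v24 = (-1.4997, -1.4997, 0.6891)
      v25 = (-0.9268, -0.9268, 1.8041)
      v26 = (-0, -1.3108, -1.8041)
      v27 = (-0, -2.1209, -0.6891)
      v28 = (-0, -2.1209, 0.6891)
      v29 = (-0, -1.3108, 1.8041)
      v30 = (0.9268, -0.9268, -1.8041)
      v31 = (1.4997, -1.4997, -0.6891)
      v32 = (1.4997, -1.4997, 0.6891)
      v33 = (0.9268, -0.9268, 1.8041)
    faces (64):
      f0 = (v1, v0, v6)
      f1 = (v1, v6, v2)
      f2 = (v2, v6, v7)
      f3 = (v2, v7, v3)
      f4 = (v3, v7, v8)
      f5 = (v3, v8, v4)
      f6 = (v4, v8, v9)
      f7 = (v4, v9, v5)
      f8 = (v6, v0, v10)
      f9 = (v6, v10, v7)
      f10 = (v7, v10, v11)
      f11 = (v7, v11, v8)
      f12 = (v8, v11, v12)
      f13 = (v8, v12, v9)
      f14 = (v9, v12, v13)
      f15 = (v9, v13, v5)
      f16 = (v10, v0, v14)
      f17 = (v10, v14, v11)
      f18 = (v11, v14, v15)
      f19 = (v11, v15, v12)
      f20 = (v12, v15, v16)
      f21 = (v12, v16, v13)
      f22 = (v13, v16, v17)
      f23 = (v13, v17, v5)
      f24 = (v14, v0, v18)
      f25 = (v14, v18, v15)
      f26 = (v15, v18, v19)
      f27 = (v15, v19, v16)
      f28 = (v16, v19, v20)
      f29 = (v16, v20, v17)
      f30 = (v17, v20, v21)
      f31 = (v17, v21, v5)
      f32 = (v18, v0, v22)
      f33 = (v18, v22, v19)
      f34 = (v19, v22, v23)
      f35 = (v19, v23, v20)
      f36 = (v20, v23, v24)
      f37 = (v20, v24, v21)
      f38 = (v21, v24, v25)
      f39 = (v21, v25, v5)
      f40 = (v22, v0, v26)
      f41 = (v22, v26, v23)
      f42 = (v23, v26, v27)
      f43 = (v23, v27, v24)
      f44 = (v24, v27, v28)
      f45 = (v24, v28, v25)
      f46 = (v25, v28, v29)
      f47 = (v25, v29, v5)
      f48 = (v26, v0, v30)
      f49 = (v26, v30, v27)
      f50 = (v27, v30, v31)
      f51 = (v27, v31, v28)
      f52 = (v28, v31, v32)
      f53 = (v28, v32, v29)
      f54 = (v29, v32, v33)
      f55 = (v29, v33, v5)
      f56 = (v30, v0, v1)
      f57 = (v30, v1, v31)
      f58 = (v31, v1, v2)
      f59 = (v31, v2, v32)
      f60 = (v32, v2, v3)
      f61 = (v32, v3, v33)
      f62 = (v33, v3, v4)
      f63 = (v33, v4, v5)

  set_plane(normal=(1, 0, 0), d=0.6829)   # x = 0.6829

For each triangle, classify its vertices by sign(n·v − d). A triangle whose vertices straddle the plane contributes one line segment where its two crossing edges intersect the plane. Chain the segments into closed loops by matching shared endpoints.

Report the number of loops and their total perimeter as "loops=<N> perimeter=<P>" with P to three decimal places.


loops=1 perimeter=12.477

Straddling triangles (20 of 64):
  (v1,v0,v6) [+-+] → (0.6829, 0, -2.00811)–(0.6829, 0.6829, -1.91618)  len=0.6891
  (v4,v9,v5) [++-] → (0.6829, 0.6829, 1.91618)–(0.6829, 0, 2.00811)  len=0.6891
  (v6,v0,v10) [+--] → (0.6829, 0.6829, -1.91618)–(0.6829, 1.02785, -1.8041)  len=0.3627
  (v6,v10,v7) [+-+] → (0.6829, 1.02785, -1.8041)–(0.6829, 1.39682, -1.29638)  len=0.6276
  (v7,v10,v11) [+--] → (0.6829, 1.39682, -1.29638)–(0.6829, 1.83803, -0.6891)  len=0.7506
  (v7,v11,v8) [+-+] → (0.6829, 1.83803, -0.6891)–(0.6829, 1.83803, -0.061526)  len=0.6276
  (v8,v11,v12) [+--] → (0.6829, 1.83803, -0.061526)–(0.6829, 1.83803, 0.6891)  len=0.7506
  (v8,v12,v9) [+-+] → (0.6829, 1.83803, 0.6891)–(0.6829, 1.24104, 1.51067)  len=1.0156
  (v9,v12,v13) [+--] → (0.6829, 1.24104, 1.51067)–(0.6829, 1.02785, 1.8041)  len=0.3627
  (v9,v13,v5) [+--] → (0.6829, 1.02785, 1.8041)–(0.6829, 0.6829, 1.91618)  len=0.3627
  (v26,v0,v30) [--+] → (0.6829, -0.6829, -1.91618)–(0.6829, -1.02785, -1.8041)  len=0.3627
  (v26,v30,v27) [-+-] → (0.6829, -1.02785, -1.8041)–(0.6829, -1.24104, -1.51067)  len=0.3627
  (v27,v30,v31) [-++] → (0.6829, -1.24104, -1.51067)–(0.6829, -1.83803, -0.6891)  len=1.0156
  (v27,v31,v28) [-+-] → (0.6829, -1.83803, -0.6891)–(0.6829, -1.83803, 0.061526)  len=0.7506
  (v28,v31,v32) [-++] → (0.6829, -1.83803, 0.061526)–(0.6829, -1.83803, 0.6891)  len=0.6276
  (v28,v32,v29) [-+-] → (0.6829, -1.83803, 0.6891)–(0.6829, -1.39682, 1.29638)  len=0.7506
  (v29,v32,v33) [-++] → (0.6829, -1.39682, 1.29638)–(0.6829, -1.02785, 1.8041)  len=0.6276
  (v29,v33,v5) [-+-] → (0.6829, -1.02785, 1.8041)–(0.6829, -0.6829, 1.91618)  len=0.3627
  (v30,v0,v1) [+-+] → (0.6829, -0.6829, -1.91618)–(0.6829, 0, -2.00811)  len=0.6891
  (v33,v4,v5) [++-] → (0.6829, 0, 2.00811)–(0.6829, -0.6829, 1.91618)  len=0.6891

Chained into 1 loop(s):
  loop 1: 20 segments, perimeter = 12.4765
Total perimeter = 12.477


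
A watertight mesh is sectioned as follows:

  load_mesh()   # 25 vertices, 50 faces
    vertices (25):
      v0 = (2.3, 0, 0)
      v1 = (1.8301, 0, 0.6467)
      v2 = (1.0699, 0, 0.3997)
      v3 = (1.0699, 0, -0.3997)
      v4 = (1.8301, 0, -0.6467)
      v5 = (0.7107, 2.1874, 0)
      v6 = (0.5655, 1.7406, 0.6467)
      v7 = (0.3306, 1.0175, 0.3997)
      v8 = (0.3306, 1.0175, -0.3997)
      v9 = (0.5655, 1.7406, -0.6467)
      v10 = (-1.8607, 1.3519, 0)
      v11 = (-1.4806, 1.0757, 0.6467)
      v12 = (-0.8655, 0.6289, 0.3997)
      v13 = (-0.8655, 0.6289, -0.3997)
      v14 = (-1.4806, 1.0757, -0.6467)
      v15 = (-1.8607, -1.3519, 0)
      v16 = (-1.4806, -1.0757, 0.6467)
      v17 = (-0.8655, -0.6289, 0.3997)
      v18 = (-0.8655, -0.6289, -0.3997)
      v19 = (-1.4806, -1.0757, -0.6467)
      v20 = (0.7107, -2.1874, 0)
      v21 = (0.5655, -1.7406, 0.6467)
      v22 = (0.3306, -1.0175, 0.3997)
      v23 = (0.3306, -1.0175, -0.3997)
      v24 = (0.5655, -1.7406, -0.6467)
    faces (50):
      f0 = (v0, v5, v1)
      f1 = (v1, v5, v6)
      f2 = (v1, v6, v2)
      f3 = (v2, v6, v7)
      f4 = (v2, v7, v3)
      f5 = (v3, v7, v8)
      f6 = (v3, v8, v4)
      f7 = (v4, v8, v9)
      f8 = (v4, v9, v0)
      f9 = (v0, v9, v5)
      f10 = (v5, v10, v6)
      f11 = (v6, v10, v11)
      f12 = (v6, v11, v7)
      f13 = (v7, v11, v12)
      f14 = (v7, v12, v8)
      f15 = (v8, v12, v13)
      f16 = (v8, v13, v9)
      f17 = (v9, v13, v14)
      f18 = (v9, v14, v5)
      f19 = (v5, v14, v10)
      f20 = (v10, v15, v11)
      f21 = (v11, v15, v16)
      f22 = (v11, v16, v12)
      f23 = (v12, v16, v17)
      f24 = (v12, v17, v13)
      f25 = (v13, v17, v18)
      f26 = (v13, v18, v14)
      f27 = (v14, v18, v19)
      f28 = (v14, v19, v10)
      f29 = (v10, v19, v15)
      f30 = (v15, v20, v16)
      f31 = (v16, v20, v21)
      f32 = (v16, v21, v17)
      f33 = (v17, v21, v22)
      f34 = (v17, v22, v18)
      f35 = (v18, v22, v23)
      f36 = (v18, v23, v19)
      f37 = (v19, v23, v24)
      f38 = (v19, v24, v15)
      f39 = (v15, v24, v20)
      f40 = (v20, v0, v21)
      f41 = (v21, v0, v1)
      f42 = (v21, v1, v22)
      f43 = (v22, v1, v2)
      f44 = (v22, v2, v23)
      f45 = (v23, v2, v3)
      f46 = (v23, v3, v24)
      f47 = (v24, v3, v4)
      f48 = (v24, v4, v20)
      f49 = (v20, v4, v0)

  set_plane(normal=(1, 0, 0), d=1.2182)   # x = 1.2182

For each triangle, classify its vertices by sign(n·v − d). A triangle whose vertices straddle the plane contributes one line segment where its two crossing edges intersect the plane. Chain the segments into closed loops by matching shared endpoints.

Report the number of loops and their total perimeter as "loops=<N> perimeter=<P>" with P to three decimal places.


loops=1 perimeter=7.120

Straddling triangles (14 of 50):
  (v0,v5,v1) [+-+] → (1.2182, 1.48891, 0)–(1.2182, 1.1957, 0.293193)  len=0.4146
  (v1,v5,v6) [+--] → (1.2182, 1.1957, 0.293193)–(1.2182, 0.842221, 0.6467)  len=0.4999
  (v1,v6,v2) [+--] → (1.2182, 0.842221, 0.6467)–(1.2182, 0, 0.447885)  len=0.8654
  (v3,v8,v4) [--+] → (1.2182, 0.415211, -0.545907)–(1.2182, 0, -0.447885)  len=0.4266
  (v4,v8,v9) [+--] → (1.2182, 0.415211, -0.545907)–(1.2182, 0.842221, -0.6467)  len=0.4387
  (v4,v9,v0) [+-+] → (1.2182, 0.842221, -0.6467)–(1.2182, 1.0856, -0.403344)  len=0.3442
  (v0,v9,v5) [+--] → (1.2182, 1.0856, -0.403344)–(1.2182, 1.48891, 0)  len=0.5704
  (v20,v0,v21) [-+-] → (1.2182, -1.48891, 0)–(1.2182, -1.0856, 0.403344)  len=0.5704
  (v21,v0,v1) [-++] → (1.2182, -1.0856, 0.403344)–(1.2182, -0.842221, 0.6467)  len=0.3442
  (v21,v1,v22) [-+-] → (1.2182, -0.842221, 0.6467)–(1.2182, -0.415211, 0.545907)  len=0.4387
  (v22,v1,v2) [-+-] → (1.2182, -0.415211, 0.545907)–(1.2182, 0, 0.447885)  len=0.4266
  (v24,v3,v4) [--+] → (1.2182, 0, -0.447885)–(1.2182, -0.842221, -0.6467)  len=0.8654
  (v24,v4,v20) [-+-] → (1.2182, -0.842221, -0.6467)–(1.2182, -1.1957, -0.293193)  len=0.4999
  (v20,v4,v0) [-++] → (1.2182, -1.1957, -0.293193)–(1.2182, -1.48891, 0)  len=0.4146

Chained into 1 loop(s):
  loop 1: 14 segments, perimeter = 7.1197
Total perimeter = 7.120


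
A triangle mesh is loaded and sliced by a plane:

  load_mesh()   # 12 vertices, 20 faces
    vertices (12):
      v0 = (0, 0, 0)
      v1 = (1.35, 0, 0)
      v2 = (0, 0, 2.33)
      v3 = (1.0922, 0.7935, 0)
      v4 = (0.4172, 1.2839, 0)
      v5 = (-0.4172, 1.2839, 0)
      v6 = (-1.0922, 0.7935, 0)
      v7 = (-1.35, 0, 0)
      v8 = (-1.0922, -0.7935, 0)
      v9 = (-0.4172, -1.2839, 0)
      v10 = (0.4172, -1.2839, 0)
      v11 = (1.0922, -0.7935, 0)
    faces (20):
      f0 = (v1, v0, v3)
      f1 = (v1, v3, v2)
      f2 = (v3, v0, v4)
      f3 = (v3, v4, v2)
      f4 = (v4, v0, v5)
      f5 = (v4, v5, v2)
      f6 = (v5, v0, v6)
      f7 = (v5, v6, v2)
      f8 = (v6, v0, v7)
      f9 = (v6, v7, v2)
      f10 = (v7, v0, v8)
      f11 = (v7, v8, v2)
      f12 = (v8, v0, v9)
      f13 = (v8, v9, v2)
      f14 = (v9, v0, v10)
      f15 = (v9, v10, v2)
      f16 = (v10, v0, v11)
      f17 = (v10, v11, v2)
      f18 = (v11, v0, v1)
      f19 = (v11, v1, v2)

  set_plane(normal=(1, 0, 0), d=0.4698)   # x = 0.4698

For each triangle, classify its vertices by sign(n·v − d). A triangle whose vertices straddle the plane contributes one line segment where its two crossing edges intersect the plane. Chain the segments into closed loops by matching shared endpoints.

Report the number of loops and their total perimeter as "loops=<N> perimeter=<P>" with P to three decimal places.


Straddling triangles (8 of 20):
  (v1,v0,v3) [+-+] → (0.4698, 0, 0)–(0.4698, 0.341317, 0)  len=0.3413
  (v1,v3,v2) [++-] → (0.4698, 0.341317, 1.32777)–(0.4698, 0, 1.51916)  len=0.3913
  (v3,v0,v4) [+--] → (0.4698, 0.341317, 0)–(0.4698, 1.24569, 0)  len=0.9044
  (v3,v4,v2) [+--] → (0.4698, 1.24569, 0)–(0.4698, 0.341317, 1.32777)  len=1.6065
  (v10,v0,v11) [--+] → (0.4698, -0.341317, 0)–(0.4698, -1.24569, 0)  len=0.9044
  (v10,v11,v2) [-+-] → (0.4698, -1.24569, 0)–(0.4698, -0.341317, 1.32777)  len=1.6065
  (v11,v0,v1) [+-+] → (0.4698, -0.341317, 0)–(0.4698, 0, 0)  len=0.3413
  (v11,v1,v2) [++-] → (0.4698, 0, 1.51916)–(0.4698, -0.341317, 1.32777)  len=0.3913

Chained into 1 loop(s):
  loop 1: 8 segments, perimeter = 6.4870
Total perimeter = 6.487

loops=1 perimeter=6.487


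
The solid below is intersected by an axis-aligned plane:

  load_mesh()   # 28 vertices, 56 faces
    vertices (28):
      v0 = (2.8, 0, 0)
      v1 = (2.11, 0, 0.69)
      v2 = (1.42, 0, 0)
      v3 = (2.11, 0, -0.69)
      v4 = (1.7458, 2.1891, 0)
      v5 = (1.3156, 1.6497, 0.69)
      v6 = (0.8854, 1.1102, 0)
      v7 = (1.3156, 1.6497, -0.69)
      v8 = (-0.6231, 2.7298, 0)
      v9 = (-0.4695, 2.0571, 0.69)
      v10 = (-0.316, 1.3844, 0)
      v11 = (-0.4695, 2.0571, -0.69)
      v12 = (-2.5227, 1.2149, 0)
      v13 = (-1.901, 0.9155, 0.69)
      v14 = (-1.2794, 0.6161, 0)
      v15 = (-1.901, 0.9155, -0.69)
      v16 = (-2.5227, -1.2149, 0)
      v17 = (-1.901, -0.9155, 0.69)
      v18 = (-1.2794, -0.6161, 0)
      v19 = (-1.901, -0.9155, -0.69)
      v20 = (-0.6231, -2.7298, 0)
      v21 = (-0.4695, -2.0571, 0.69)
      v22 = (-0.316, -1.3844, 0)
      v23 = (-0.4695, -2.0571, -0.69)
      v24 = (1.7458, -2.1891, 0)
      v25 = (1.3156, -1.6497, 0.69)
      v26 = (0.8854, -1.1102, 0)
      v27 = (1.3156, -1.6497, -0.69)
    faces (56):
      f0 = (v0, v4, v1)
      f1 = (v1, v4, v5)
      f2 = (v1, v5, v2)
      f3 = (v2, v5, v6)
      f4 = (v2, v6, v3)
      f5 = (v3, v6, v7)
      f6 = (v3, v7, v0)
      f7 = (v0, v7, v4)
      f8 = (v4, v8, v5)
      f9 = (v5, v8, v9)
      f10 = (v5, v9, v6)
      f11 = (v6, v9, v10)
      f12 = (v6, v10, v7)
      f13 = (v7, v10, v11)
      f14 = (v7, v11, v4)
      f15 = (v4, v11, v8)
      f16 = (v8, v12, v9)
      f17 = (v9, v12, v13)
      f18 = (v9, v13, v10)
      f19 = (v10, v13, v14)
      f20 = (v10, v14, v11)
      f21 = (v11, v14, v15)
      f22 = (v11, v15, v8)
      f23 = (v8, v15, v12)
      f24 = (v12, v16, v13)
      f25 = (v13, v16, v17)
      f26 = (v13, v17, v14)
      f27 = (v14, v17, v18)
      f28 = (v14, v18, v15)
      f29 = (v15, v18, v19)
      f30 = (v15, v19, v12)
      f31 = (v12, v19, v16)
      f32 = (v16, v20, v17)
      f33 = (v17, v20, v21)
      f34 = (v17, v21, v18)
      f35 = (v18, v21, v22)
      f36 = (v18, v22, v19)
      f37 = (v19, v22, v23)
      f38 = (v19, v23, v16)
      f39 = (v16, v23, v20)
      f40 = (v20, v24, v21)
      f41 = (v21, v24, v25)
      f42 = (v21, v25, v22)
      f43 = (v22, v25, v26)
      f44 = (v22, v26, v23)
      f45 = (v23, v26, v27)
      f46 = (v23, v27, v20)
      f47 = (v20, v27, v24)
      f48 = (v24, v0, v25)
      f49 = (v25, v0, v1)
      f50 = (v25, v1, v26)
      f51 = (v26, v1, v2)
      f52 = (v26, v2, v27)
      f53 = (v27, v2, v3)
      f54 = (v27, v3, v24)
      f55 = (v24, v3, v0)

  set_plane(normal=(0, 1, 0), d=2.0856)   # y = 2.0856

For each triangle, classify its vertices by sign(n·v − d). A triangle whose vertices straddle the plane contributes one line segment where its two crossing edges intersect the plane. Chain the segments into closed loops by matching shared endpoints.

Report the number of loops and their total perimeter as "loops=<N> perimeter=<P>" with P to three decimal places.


loops=1 perimeter=7.104

Straddling triangles (10 of 56):
  (v0,v4,v1) [-+-] → (1.79564, 2.0856, 0)–(1.76302, 2.0856, 0.032623)  len=0.0461
  (v1,v4,v5) [-+-] → (1.76302, 2.0856, 0.032623)–(1.66325, 2.0856, 0.132397)  len=0.1411
  (v0,v7,v4) [--+] → (1.66325, 2.0856, -0.132397)–(1.79564, 2.0856, 0)  len=0.1872
  (v4,v8,v5) [++-] → (0.533192, 2.0856, 0.411534)–(1.66325, 2.0856, 0.132397)  len=1.1640
  (v5,v8,v9) [-+-] → (0.533192, 2.0856, 0.411534)–(-0.476008, 2.0856, 0.660767)  len=1.0395
  (v7,v11,v4) [--+] → (0.00880341, 2.0856, -0.541023)–(1.66325, 2.0856, -0.132397)  len=1.7042
  (v4,v11,v8) [+-+] → (0.00880341, 2.0856, -0.541023)–(-0.476008, 2.0856, -0.660767)  len=0.4994
  (v8,v12,v9) [+--] → (-1.43089, 2.0856, 0)–(-0.476008, 2.0856, 0.660767)  len=1.1612
  (v11,v15,v8) [--+] → (-1.07684, 2.0856, -0.244997)–(-0.476008, 2.0856, -0.660767)  len=0.7307
  (v8,v15,v12) [+--] → (-1.07684, 2.0856, -0.244997)–(-1.43089, 2.0856, 0)  len=0.4306

Chained into 1 loop(s):
  loop 1: 10 segments, perimeter = 7.1040
Total perimeter = 7.104


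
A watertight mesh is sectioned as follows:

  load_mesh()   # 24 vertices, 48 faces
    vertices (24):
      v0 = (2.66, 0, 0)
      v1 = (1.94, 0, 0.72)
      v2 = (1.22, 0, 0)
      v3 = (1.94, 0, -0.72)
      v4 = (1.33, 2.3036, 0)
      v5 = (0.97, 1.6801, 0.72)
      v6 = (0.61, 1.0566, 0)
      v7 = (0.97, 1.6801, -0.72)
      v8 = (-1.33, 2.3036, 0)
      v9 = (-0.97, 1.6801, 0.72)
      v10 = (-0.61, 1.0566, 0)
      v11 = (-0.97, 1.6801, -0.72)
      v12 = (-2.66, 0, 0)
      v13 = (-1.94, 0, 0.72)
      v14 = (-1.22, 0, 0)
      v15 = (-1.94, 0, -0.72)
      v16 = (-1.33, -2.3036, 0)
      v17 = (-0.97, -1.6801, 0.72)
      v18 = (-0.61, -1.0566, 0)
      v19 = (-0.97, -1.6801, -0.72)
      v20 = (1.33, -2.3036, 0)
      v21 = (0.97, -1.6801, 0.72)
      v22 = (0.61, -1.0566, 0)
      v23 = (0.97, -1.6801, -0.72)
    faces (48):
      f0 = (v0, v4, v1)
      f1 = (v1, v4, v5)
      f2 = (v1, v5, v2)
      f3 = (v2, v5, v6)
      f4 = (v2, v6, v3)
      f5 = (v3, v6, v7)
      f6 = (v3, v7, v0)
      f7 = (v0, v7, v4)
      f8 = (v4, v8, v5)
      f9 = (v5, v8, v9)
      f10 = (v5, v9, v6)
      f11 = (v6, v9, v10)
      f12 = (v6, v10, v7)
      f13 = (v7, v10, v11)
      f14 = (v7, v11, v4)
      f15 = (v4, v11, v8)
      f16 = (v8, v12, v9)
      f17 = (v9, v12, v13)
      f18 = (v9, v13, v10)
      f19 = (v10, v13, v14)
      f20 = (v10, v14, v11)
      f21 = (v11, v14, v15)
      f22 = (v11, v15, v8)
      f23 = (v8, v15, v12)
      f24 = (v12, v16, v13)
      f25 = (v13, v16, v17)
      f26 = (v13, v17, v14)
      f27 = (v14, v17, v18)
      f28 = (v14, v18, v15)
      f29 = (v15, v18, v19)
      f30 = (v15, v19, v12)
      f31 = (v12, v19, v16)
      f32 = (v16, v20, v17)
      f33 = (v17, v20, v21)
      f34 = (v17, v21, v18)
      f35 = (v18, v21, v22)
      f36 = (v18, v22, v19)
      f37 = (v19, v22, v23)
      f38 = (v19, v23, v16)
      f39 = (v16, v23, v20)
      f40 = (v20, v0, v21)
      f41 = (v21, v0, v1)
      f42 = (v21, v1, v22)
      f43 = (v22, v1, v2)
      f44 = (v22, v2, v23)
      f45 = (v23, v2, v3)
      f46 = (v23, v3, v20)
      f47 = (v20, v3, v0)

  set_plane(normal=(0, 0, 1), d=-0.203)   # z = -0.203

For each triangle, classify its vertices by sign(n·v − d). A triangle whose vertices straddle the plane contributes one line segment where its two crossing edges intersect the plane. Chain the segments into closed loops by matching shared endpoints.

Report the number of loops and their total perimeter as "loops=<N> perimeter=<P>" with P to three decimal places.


Straddling triangles (24 of 48):
  (v2,v6,v3) [++-] → (0.984986, 0.758697, -0.203)–(1.423, 0, -0.203)  len=0.8761
  (v3,v6,v7) [-+-] → (0.984986, 0.758697, -0.203)–(0.7115, 1.23239, -0.203)  len=0.5470
  (v3,v7,v0) [--+] → (2.18351, 0.473695, -0.203)–(2.457, 0, -0.203)  len=0.5470
  (v0,v7,v4) [+-+] → (2.18351, 0.473695, -0.203)–(1.2285, 2.12781, -0.203)  len=1.9100
  (v6,v10,v7) [++-] → (-0.164528, 1.23239, -0.203)–(0.7115, 1.23239, -0.203)  len=0.8760
  (v7,v10,v11) [-+-] → (-0.164528, 1.23239, -0.203)–(-0.7115, 1.23239, -0.203)  len=0.5470
  (v7,v11,v4) [--+] → (0.681528, 2.12781, -0.203)–(1.2285, 2.12781, -0.203)  len=0.5470
  (v4,v11,v8) [+-+] → (0.681528, 2.12781, -0.203)–(-1.2285, 2.12781, -0.203)  len=1.9100
  (v10,v14,v11) [++-] → (-1.14951, 0.473695, -0.203)–(-0.7115, 1.23239, -0.203)  len=0.8761
  (v11,v14,v15) [-+-] → (-1.14951, 0.473695, -0.203)–(-1.423, 0, -0.203)  len=0.5470
  (v11,v15,v8) [--+] → (-1.50199, 1.65411, -0.203)–(-1.2285, 2.12781, -0.203)  len=0.5470
  (v8,v15,v12) [+-+] → (-1.50199, 1.65411, -0.203)–(-2.457, 0, -0.203)  len=1.9100
  (v14,v18,v15) [++-] → (-0.984986, -0.758697, -0.203)–(-1.423, 0, -0.203)  len=0.8761
  (v15,v18,v19) [-+-] → (-0.984986, -0.758697, -0.203)–(-0.7115, -1.23239, -0.203)  len=0.5470
  (v15,v19,v12) [--+] → (-2.18351, -0.473695, -0.203)–(-2.457, 0, -0.203)  len=0.5470
  (v12,v19,v16) [+-+] → (-2.18351, -0.473695, -0.203)–(-1.2285, -2.12781, -0.203)  len=1.9100
  (v18,v22,v19) [++-] → (0.164528, -1.23239, -0.203)–(-0.7115, -1.23239, -0.203)  len=0.8760
  (v19,v22,v23) [-+-] → (0.164528, -1.23239, -0.203)–(0.7115, -1.23239, -0.203)  len=0.5470
  (v19,v23,v16) [--+] → (-0.681528, -2.12781, -0.203)–(-1.2285, -2.12781, -0.203)  len=0.5470
  (v16,v23,v20) [+-+] → (-0.681528, -2.12781, -0.203)–(1.2285, -2.12781, -0.203)  len=1.9100
  (v22,v2,v23) [++-] → (1.14951, -0.473695, -0.203)–(0.7115, -1.23239, -0.203)  len=0.8761
  (v23,v2,v3) [-+-] → (1.14951, -0.473695, -0.203)–(1.423, 0, -0.203)  len=0.5470
  (v23,v3,v20) [--+] → (1.50199, -1.65411, -0.203)–(1.2285, -2.12781, -0.203)  len=0.5470
  (v20,v3,v0) [+-+] → (1.50199, -1.65411, -0.203)–(2.457, 0, -0.203)  len=1.9100

Chained into 2 loop(s):
  loop 1: 12 segments, perimeter = 8.5381
  loop 2: 12 segments, perimeter = 14.7419
Total perimeter = 23.280

loops=2 perimeter=23.280


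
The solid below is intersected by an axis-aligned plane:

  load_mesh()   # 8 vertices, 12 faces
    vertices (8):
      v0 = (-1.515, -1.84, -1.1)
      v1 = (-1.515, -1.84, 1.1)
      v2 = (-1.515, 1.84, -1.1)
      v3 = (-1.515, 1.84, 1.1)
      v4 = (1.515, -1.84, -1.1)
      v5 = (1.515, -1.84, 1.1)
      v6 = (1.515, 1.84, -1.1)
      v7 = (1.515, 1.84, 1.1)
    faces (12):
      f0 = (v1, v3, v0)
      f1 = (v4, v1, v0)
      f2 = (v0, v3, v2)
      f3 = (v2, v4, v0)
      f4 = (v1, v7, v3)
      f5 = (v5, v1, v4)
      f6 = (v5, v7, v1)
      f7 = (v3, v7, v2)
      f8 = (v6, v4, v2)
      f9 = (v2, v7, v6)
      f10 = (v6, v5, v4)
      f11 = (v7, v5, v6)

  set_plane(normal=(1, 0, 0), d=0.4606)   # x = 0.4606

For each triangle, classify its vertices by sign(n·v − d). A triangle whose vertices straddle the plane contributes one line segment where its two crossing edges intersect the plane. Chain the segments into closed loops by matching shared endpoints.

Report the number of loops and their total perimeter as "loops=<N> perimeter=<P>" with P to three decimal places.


loops=1 perimeter=11.760

Straddling triangles (8 of 12):
  (v4,v1,v0) [+--] → (0.4606, -1.84, -0.334429)–(0.4606, -1.84, -1.1)  len=0.7656
  (v2,v4,v0) [-+-] → (0.4606, -0.559409, -1.1)–(0.4606, -1.84, -1.1)  len=1.2806
  (v1,v7,v3) [-+-] → (0.4606, 0.559409, 1.1)–(0.4606, 1.84, 1.1)  len=1.2806
  (v5,v1,v4) [+-+] → (0.4606, -1.84, 1.1)–(0.4606, -1.84, -0.334429)  len=1.4344
  (v5,v7,v1) [++-] → (0.4606, 0.559409, 1.1)–(0.4606, -1.84, 1.1)  len=2.3994
  (v3,v7,v2) [-+-] → (0.4606, 1.84, 1.1)–(0.4606, 1.84, 0.334429)  len=0.7656
  (v6,v4,v2) [++-] → (0.4606, -0.559409, -1.1)–(0.4606, 1.84, -1.1)  len=2.3994
  (v2,v7,v6) [-++] → (0.4606, 1.84, 0.334429)–(0.4606, 1.84, -1.1)  len=1.4344

Chained into 1 loop(s):
  loop 1: 8 segments, perimeter = 11.7600
Total perimeter = 11.760


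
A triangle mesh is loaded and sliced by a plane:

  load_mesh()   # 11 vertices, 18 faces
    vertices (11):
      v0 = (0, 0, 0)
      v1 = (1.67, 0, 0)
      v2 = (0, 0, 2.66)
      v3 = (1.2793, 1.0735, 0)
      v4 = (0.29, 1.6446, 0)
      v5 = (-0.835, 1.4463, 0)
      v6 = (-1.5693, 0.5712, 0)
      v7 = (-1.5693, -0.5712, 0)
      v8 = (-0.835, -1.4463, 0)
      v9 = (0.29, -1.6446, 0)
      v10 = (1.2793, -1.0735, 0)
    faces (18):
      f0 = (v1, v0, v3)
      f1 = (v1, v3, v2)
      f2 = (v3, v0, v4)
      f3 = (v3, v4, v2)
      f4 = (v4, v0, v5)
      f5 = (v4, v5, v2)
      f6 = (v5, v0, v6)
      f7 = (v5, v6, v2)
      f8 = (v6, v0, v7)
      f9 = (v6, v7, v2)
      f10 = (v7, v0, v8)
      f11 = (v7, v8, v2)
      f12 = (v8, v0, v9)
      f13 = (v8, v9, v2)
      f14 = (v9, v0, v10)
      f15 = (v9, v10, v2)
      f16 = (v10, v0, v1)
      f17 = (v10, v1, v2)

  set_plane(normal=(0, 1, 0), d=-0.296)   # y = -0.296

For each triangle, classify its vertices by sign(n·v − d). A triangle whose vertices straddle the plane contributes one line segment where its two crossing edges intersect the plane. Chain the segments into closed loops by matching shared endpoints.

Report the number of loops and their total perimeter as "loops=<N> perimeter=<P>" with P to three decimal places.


loops=1 perimeter=8.574

Straddling triangles (10 of 18):
  (v6,v0,v7) [++-] → (-0.813223, -0.296, 0)–(-1.5693, -0.296, 0)  len=0.7561
  (v6,v7,v2) [+-+] → (-1.5693, -0.296, 0)–(-0.813223, -0.296, 1.28157)  len=1.4880
  (v7,v0,v8) [-+-] → (-0.813223, -0.296, 0)–(-0.170891, -0.296, 0)  len=0.6423
  (v7,v8,v2) [--+] → (-0.170891, -0.296, 2.1156)–(-0.813223, -0.296, 1.28157)  len=1.0527
  (v8,v0,v9) [-+-] → (-0.170891, -0.296, 0)–(0.0521951, -0.296, 0)  len=0.2231
  (v8,v9,v2) [--+] → (0.0521951, -0.296, 2.18125)–(-0.170891, -0.296, 2.1156)  len=0.2325
  (v9,v0,v10) [-+-] → (0.0521951, -0.296, 0)–(0.352746, -0.296, 0)  len=0.3006
  (v9,v10,v2) [--+] → (0.352746, -0.296, 1.92655)–(0.0521951, -0.296, 2.18125)  len=0.3940
  (v10,v0,v1) [-++] → (0.352746, -0.296, 0)–(1.56227, -0.296, 0)  len=1.2095
  (v10,v1,v2) [-++] → (1.56227, -0.296, 0)–(0.352746, -0.296, 1.92655)  len=2.2748

Chained into 1 loop(s):
  loop 1: 10 segments, perimeter = 8.5735
Total perimeter = 8.574


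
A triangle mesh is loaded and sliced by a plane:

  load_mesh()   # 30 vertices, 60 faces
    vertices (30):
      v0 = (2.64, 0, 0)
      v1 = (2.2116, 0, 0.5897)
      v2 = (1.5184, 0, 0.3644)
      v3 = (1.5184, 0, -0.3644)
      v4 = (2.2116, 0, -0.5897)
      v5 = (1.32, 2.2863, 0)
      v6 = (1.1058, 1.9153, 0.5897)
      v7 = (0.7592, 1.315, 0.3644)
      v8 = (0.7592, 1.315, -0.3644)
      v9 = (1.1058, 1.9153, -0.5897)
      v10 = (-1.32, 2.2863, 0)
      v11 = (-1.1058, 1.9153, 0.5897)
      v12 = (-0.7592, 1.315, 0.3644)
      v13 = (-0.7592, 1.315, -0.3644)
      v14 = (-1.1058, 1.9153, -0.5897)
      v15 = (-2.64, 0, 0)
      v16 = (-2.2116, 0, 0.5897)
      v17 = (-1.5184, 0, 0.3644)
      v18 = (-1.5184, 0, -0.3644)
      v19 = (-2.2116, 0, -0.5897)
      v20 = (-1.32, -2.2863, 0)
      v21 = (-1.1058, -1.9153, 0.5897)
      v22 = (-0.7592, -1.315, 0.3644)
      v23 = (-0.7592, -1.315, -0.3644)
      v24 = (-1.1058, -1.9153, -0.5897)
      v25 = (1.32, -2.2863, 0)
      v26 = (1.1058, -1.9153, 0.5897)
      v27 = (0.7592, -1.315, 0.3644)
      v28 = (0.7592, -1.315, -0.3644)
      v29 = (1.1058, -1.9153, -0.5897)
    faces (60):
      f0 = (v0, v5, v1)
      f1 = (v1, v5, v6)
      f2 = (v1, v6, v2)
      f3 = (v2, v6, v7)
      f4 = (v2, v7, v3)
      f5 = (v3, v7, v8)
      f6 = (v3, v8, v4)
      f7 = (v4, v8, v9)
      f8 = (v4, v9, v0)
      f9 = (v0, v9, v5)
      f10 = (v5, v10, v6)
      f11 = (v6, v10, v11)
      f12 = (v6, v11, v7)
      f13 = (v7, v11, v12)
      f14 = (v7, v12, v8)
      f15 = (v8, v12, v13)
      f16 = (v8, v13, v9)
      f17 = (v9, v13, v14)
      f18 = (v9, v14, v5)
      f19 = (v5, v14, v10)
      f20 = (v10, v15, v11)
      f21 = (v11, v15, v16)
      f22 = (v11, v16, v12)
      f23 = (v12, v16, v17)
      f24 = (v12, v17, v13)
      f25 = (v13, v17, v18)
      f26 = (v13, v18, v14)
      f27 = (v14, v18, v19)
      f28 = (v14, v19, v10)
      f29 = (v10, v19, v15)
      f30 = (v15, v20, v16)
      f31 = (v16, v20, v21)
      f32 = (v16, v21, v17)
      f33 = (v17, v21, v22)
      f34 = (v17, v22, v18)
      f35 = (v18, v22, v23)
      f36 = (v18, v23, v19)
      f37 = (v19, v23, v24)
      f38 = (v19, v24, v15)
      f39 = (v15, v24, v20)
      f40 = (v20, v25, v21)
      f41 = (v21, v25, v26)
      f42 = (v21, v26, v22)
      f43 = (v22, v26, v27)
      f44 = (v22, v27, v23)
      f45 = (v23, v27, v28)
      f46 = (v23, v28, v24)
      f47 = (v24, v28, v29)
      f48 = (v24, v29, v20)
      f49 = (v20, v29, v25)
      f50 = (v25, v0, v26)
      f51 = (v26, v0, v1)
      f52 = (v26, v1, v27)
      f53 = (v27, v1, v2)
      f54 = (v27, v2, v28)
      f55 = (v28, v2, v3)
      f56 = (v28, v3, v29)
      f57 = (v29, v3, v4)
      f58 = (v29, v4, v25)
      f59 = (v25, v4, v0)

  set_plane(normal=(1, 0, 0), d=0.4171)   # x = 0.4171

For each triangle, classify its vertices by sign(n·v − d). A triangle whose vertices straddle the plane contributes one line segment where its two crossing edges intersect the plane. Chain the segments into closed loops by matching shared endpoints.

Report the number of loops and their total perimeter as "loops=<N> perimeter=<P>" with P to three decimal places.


loops=2 perimeter=6.809

Straddling triangles (20 of 60):
  (v5,v10,v6) [+-+] → (0.4171, 2.2863, 0)–(0.4171, 2.02063, 0.42228)  len=0.4989
  (v6,v10,v11) [+--] → (0.4171, 2.02063, 0.42228)–(0.4171, 1.9153, 0.5897)  len=0.1978
  (v6,v11,v7) [+-+] → (0.4171, 1.9153, 0.5897)–(0.4171, 1.42511, 0.405727)  len=0.5236
  (v7,v11,v12) [+--] → (0.4171, 1.42511, 0.405727)–(0.4171, 1.315, 0.3644)  len=0.1176
  (v7,v12,v8) [+-+] → (0.4171, 1.315, 0.3644)–(0.4171, 1.315, -0.200199)  len=0.5646
  (v8,v12,v13) [+--] → (0.4171, 1.315, -0.200199)–(0.4171, 1.315, -0.3644)  len=0.1642
  (v8,v13,v9) [+-+] → (0.4171, 1.315, -0.3644)–(0.4171, 1.69362, -0.506502)  len=0.4044
  (v9,v13,v14) [+--] → (0.4171, 1.69362, -0.506502)–(0.4171, 1.9153, -0.5897)  len=0.2368
  (v9,v14,v5) [+-+] → (0.4171, 1.9153, -0.5897)–(0.4171, 2.14821, -0.219491)  len=0.4374
  (v5,v14,v10) [+--] → (0.4171, 2.14821, -0.219491)–(0.4171, 2.2863, 0)  len=0.2593
  (v20,v25,v21) [-+-] → (0.4171, -2.2863, 0)–(0.4171, -2.14821, 0.219491)  len=0.2593
  (v21,v25,v26) [-++] → (0.4171, -2.14821, 0.219491)–(0.4171, -1.9153, 0.5897)  len=0.4374
  (v21,v26,v22) [-+-] → (0.4171, -1.9153, 0.5897)–(0.4171, -1.69362, 0.506502)  len=0.2368
  (v22,v26,v27) [-++] → (0.4171, -1.69362, 0.506502)–(0.4171, -1.315, 0.3644)  len=0.4044
  (v22,v27,v23) [-+-] → (0.4171, -1.315, 0.3644)–(0.4171, -1.315, 0.200199)  len=0.1642
  (v23,v27,v28) [-++] → (0.4171, -1.315, 0.200199)–(0.4171, -1.315, -0.3644)  len=0.5646
  (v23,v28,v24) [-+-] → (0.4171, -1.315, -0.3644)–(0.4171, -1.42511, -0.405727)  len=0.1176
  (v24,v28,v29) [-++] → (0.4171, -1.42511, -0.405727)–(0.4171, -1.9153, -0.5897)  len=0.5236
  (v24,v29,v20) [-+-] → (0.4171, -1.9153, -0.5897)–(0.4171, -2.02063, -0.42228)  len=0.1978
  (v20,v29,v25) [-++] → (0.4171, -2.02063, -0.42228)–(0.4171, -2.2863, 0)  len=0.4989

Chained into 2 loop(s):
  loop 1: 10 segments, perimeter = 3.4046
  loop 2: 10 segments, perimeter = 3.4046
Total perimeter = 6.809
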